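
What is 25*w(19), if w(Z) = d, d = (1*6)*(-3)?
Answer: -450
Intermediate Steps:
d = -18 (d = 6*(-3) = -18)
w(Z) = -18
25*w(19) = 25*(-18) = -450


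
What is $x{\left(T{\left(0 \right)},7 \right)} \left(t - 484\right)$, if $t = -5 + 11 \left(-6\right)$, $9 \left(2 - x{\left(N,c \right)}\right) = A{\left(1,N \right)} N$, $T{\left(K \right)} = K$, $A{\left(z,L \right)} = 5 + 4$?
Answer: $-1110$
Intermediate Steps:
$A{\left(z,L \right)} = 9$
$x{\left(N,c \right)} = 2 - N$ ($x{\left(N,c \right)} = 2 - \frac{9 N}{9} = 2 - N$)
$t = -71$ ($t = -5 - 66 = -71$)
$x{\left(T{\left(0 \right)},7 \right)} \left(t - 484\right) = \left(2 - 0\right) \left(-71 - 484\right) = \left(2 + 0\right) \left(-555\right) = 2 \left(-555\right) = -1110$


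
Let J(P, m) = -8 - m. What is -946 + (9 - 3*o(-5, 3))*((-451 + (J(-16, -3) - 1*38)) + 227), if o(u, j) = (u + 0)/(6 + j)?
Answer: -3794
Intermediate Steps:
o(u, j) = u/(6 + j)
-946 + (9 - 3*o(-5, 3))*((-451 + (J(-16, -3) - 1*38)) + 227) = -946 + (9 - (-15)/(6 + 3))*((-451 + ((-8 - 1*(-3)) - 1*38)) + 227) = -946 + (9 - (-15)/9)*((-451 + ((-8 + 3) - 38)) + 227) = -946 + (9 - (-15)/9)*((-451 + (-5 - 38)) + 227) = -946 + (9 - 3*(-5/9))*((-451 - 43) + 227) = -946 + (9 + 5/3)*(-494 + 227) = -946 + (32/3)*(-267) = -946 - 2848 = -3794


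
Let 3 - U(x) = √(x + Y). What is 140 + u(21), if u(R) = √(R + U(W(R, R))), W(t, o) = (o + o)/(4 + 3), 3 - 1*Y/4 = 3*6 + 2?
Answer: 140 + √(24 - I*√62) ≈ 144.96 - 0.7933*I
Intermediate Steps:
Y = -68 (Y = 12 - 4*(3*6 + 2) = 12 - 4*(18 + 2) = 12 - 4*20 = 12 - 80 = -68)
W(t, o) = 2*o/7 (W(t, o) = (2*o)/7 = (2*o)*(⅐) = 2*o/7)
U(x) = 3 - √(-68 + x) (U(x) = 3 - √(x - 68) = 3 - √(-68 + x))
u(R) = √(3 + R - √(-68 + 2*R/7)) (u(R) = √(R + (3 - √(-68 + 2*R/7))) = √(3 + R - √(-68 + 2*R/7)))
140 + u(21) = 140 + √(147 + 49*21 - 7*√14*√(-238 + 21))/7 = 140 + √(147 + 1029 - 7*√14*√(-217))/7 = 140 + √(147 + 1029 - 7*√14*I*√217)/7 = 140 + √(147 + 1029 - 49*I*√62)/7 = 140 + √(1176 - 49*I*√62)/7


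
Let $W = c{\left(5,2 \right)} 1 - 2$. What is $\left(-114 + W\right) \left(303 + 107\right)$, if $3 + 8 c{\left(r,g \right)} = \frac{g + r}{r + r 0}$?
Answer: $-47642$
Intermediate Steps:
$c{\left(r,g \right)} = - \frac{3}{8} + \frac{g + r}{8 r}$ ($c{\left(r,g \right)} = - \frac{3}{8} + \frac{\left(g + r\right) \frac{1}{r + r 0}}{8} = - \frac{3}{8} + \frac{\left(g + r\right) \frac{1}{r + 0}}{8} = - \frac{3}{8} + \frac{\left(g + r\right) \frac{1}{r}}{8} = - \frac{3}{8} + \frac{\frac{1}{r} \left(g + r\right)}{8} = - \frac{3}{8} + \frac{g + r}{8 r}$)
$W = - \frac{11}{5}$ ($W = \frac{2 - 10}{8 \cdot 5} \cdot 1 - 2 = \frac{1}{8} \cdot \frac{1}{5} \left(2 - 10\right) 1 - 2 = \frac{1}{8} \cdot \frac{1}{5} \left(-8\right) 1 - 2 = \left(- \frac{1}{5}\right) 1 - 2 = - \frac{1}{5} - 2 = - \frac{11}{5} \approx -2.2$)
$\left(-114 + W\right) \left(303 + 107\right) = \left(-114 - \frac{11}{5}\right) \left(303 + 107\right) = \left(- \frac{581}{5}\right) 410 = -47642$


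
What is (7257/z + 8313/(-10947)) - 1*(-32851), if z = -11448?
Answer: 457417107917/13924584 ≈ 32850.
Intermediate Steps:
(7257/z + 8313/(-10947)) - 1*(-32851) = (7257/(-11448) + 8313/(-10947)) - 1*(-32851) = (7257*(-1/11448) + 8313*(-1/10947)) + 32851 = (-2419/3816 - 2771/3649) + 32851 = -19401067/13924584 + 32851 = 457417107917/13924584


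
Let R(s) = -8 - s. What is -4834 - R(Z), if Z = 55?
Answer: -4771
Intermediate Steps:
-4834 - R(Z) = -4834 - (-8 - 1*55) = -4834 - (-8 - 55) = -4834 - 1*(-63) = -4834 + 63 = -4771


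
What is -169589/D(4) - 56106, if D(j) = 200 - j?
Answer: -227885/4 ≈ -56971.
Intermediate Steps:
-169589/D(4) - 56106 = -169589/(200 - 1*4) - 56106 = -169589/(200 - 4) - 56106 = -169589/196 - 56106 = -169589*1/196 - 56106 = -3461/4 - 56106 = -227885/4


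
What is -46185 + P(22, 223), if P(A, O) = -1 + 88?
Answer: -46098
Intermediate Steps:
P(A, O) = 87
-46185 + P(22, 223) = -46185 + 87 = -46098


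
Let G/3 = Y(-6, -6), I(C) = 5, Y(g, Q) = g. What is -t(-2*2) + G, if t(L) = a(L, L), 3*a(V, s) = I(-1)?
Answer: -59/3 ≈ -19.667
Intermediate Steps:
G = -18 (G = 3*(-6) = -18)
a(V, s) = 5/3 (a(V, s) = (⅓)*5 = 5/3)
t(L) = 5/3
-t(-2*2) + G = -1*5/3 - 18 = -5/3 - 18 = -59/3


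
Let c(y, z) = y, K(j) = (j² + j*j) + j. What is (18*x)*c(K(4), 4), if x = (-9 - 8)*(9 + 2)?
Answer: -121176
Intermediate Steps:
K(j) = j + 2*j² (K(j) = (j² + j²) + j = 2*j² + j = j + 2*j²)
x = -187 (x = -17*11 = -187)
(18*x)*c(K(4), 4) = (18*(-187))*(4*(1 + 2*4)) = -13464*(1 + 8) = -13464*9 = -3366*36 = -121176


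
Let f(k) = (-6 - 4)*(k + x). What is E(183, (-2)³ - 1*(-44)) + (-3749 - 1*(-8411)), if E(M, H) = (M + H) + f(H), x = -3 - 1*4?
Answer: 4591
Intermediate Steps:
x = -7 (x = -3 - 4 = -7)
f(k) = 70 - 10*k (f(k) = (-6 - 4)*(k - 7) = -10*(-7 + k) = 70 - 10*k)
E(M, H) = 70 + M - 9*H (E(M, H) = (M + H) + (70 - 10*H) = (H + M) + (70 - 10*H) = 70 + M - 9*H)
E(183, (-2)³ - 1*(-44)) + (-3749 - 1*(-8411)) = (70 + 183 - 9*((-2)³ - 1*(-44))) + (-3749 - 1*(-8411)) = (70 + 183 - 9*(-8 + 44)) + (-3749 + 8411) = (70 + 183 - 9*36) + 4662 = (70 + 183 - 324) + 4662 = -71 + 4662 = 4591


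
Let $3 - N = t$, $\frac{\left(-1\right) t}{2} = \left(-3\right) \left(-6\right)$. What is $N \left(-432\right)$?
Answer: $-16848$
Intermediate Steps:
$t = -36$ ($t = - 2 \left(\left(-3\right) \left(-6\right)\right) = \left(-2\right) 18 = -36$)
$N = 39$ ($N = 3 - -36 = 3 + 36 = 39$)
$N \left(-432\right) = 39 \left(-432\right) = -16848$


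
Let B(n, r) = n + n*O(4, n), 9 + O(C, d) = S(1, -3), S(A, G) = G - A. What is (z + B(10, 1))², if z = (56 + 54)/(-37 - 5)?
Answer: 6630625/441 ≈ 15035.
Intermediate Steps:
O(C, d) = -13 (O(C, d) = -9 + (-3 - 1*1) = -9 + (-3 - 1) = -9 - 4 = -13)
B(n, r) = -12*n (B(n, r) = n + n*(-13) = n - 13*n = -12*n)
z = -55/21 (z = 110/(-42) = 110*(-1/42) = -55/21 ≈ -2.6190)
(z + B(10, 1))² = (-55/21 - 12*10)² = (-55/21 - 120)² = (-2575/21)² = 6630625/441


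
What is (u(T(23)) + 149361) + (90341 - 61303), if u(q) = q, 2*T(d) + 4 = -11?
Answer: 356783/2 ≈ 1.7839e+5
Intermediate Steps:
T(d) = -15/2 (T(d) = -2 + (½)*(-11) = -2 - 11/2 = -15/2)
(u(T(23)) + 149361) + (90341 - 61303) = (-15/2 + 149361) + (90341 - 61303) = 298707/2 + 29038 = 356783/2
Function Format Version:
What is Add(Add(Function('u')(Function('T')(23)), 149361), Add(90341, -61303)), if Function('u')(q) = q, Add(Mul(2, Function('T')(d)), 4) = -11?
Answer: Rational(356783, 2) ≈ 1.7839e+5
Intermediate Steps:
Function('T')(d) = Rational(-15, 2) (Function('T')(d) = Add(-2, Mul(Rational(1, 2), -11)) = Add(-2, Rational(-11, 2)) = Rational(-15, 2))
Add(Add(Function('u')(Function('T')(23)), 149361), Add(90341, -61303)) = Add(Add(Rational(-15, 2), 149361), Add(90341, -61303)) = Add(Rational(298707, 2), 29038) = Rational(356783, 2)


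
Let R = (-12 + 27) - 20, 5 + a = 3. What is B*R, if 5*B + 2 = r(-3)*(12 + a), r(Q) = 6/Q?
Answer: 22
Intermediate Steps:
a = -2 (a = -5 + 3 = -2)
R = -5 (R = 15 - 20 = -5)
B = -22/5 (B = -⅖ + ((6/(-3))*(12 - 2))/5 = -⅖ + ((6*(-⅓))*10)/5 = -⅖ + (-2*10)/5 = -⅖ + (⅕)*(-20) = -⅖ - 4 = -22/5 ≈ -4.4000)
B*R = -22/5*(-5) = 22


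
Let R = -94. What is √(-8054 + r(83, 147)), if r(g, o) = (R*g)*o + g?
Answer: I*√1154865 ≈ 1074.6*I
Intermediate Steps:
r(g, o) = g - 94*g*o (r(g, o) = (-94*g)*o + g = -94*g*o + g = g - 94*g*o)
√(-8054 + r(83, 147)) = √(-8054 + 83*(1 - 94*147)) = √(-8054 + 83*(1 - 13818)) = √(-8054 + 83*(-13817)) = √(-8054 - 1146811) = √(-1154865) = I*√1154865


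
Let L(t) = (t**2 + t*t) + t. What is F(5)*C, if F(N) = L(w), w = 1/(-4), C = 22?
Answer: -11/4 ≈ -2.7500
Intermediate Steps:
w = -1/4 ≈ -0.25000
L(t) = t + 2*t**2 (L(t) = (t**2 + t**2) + t = 2*t**2 + t = t + 2*t**2)
F(N) = -1/8 (F(N) = -(1 + 2*(-1/4))/4 = -(1 - 1/2)/4 = -1/4*1/2 = -1/8)
F(5)*C = -1/8*22 = -11/4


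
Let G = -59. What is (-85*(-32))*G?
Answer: -160480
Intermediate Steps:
(-85*(-32))*G = -85*(-32)*(-59) = 2720*(-59) = -160480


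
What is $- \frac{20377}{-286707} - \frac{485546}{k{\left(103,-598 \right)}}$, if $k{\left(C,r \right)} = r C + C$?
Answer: $\frac{15606937681}{1958877793} \approx 7.9673$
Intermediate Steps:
$k{\left(C,r \right)} = C + C r$ ($k{\left(C,r \right)} = C r + C = C + C r$)
$- \frac{20377}{-286707} - \frac{485546}{k{\left(103,-598 \right)}} = - \frac{20377}{-286707} - \frac{485546}{103 \left(1 - 598\right)} = \left(-20377\right) \left(- \frac{1}{286707}\right) - \frac{485546}{103 \left(-597\right)} = \frac{20377}{286707} - \frac{485546}{-61491} = \frac{20377}{286707} - - \frac{485546}{61491} = \frac{20377}{286707} + \frac{485546}{61491} = \frac{15606937681}{1958877793}$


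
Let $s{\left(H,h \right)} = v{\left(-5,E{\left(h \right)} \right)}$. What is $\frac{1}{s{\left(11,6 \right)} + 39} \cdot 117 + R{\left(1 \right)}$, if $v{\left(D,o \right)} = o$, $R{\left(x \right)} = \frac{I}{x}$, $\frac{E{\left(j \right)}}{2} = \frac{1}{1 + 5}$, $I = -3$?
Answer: $- \frac{3}{118} \approx -0.025424$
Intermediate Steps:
$E{\left(j \right)} = \frac{1}{3}$ ($E{\left(j \right)} = \frac{2}{1 + 5} = \frac{2}{6} = 2 \cdot \frac{1}{6} = \frac{1}{3}$)
$R{\left(x \right)} = - \frac{3}{x}$
$s{\left(H,h \right)} = \frac{1}{3}$
$\frac{1}{s{\left(11,6 \right)} + 39} \cdot 117 + R{\left(1 \right)} = \frac{1}{\frac{1}{3} + 39} \cdot 117 - \frac{3}{1} = \frac{1}{\frac{118}{3}} \cdot 117 - 3 = \frac{3}{118} \cdot 117 - 3 = \frac{351}{118} - 3 = - \frac{3}{118}$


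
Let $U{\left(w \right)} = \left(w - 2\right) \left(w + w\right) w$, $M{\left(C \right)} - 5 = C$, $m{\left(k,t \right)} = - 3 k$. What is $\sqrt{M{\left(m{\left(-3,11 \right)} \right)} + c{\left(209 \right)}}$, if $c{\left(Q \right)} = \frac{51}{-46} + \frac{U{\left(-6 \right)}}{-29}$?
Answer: $\frac{\sqrt{58286462}}{1334} \approx 5.7231$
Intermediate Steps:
$M{\left(C \right)} = 5 + C$
$U{\left(w \right)} = 2 w^{2} \left(-2 + w\right)$ ($U{\left(w \right)} = \left(-2 + w\right) 2 w w = 2 w \left(-2 + w\right) w = 2 w^{2} \left(-2 + w\right)$)
$c{\left(Q \right)} = \frac{25017}{1334}$ ($c{\left(Q \right)} = \frac{51}{-46} + \frac{2 \left(-6\right)^{2} \left(-2 - 6\right)}{-29} = 51 \left(- \frac{1}{46}\right) + 2 \cdot 36 \left(-8\right) \left(- \frac{1}{29}\right) = - \frac{51}{46} - - \frac{576}{29} = - \frac{51}{46} + \frac{576}{29} = \frac{25017}{1334}$)
$\sqrt{M{\left(m{\left(-3,11 \right)} \right)} + c{\left(209 \right)}} = \sqrt{\left(5 - -9\right) + \frac{25017}{1334}} = \sqrt{\left(5 + 9\right) + \frac{25017}{1334}} = \sqrt{14 + \frac{25017}{1334}} = \sqrt{\frac{43693}{1334}} = \frac{\sqrt{58286462}}{1334}$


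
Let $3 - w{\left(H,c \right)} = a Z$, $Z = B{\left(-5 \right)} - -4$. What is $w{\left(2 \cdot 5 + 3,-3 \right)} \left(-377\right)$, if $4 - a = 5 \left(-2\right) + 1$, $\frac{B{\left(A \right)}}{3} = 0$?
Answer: $18473$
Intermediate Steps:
$B{\left(A \right)} = 0$ ($B{\left(A \right)} = 3 \cdot 0 = 0$)
$a = 13$ ($a = 4 - \left(5 \left(-2\right) + 1\right) = 4 - \left(-10 + 1\right) = 4 - -9 = 4 + 9 = 13$)
$Z = 4$ ($Z = 0 - -4 = 0 + 4 = 4$)
$w{\left(H,c \right)} = -49$ ($w{\left(H,c \right)} = 3 - 13 \cdot 4 = 3 - 52 = -49$)
$w{\left(2 \cdot 5 + 3,-3 \right)} \left(-377\right) = \left(-49\right) \left(-377\right) = 18473$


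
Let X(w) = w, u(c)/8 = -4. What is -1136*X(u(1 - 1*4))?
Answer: 36352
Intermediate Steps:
u(c) = -32 (u(c) = 8*(-4) = -32)
-1136*X(u(1 - 1*4)) = -1136*(-32) = 36352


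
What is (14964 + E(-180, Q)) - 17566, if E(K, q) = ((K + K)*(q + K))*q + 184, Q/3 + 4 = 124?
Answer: -23330418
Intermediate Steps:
Q = 360 (Q = -12 + 3*124 = -12 + 372 = 360)
E(K, q) = 184 + 2*K*q*(K + q) (E(K, q) = ((2*K)*(K + q))*q + 184 = (2*K*(K + q))*q + 184 = 2*K*q*(K + q) + 184 = 184 + 2*K*q*(K + q))
(14964 + E(-180, Q)) - 17566 = (14964 + (184 + 2*(-180)*360**2 + 2*360*(-180)**2)) - 17566 = (14964 + (184 + 2*(-180)*129600 + 2*360*32400)) - 17566 = (14964 + (184 - 46656000 + 23328000)) - 17566 = (14964 - 23327816) - 17566 = -23312852 - 17566 = -23330418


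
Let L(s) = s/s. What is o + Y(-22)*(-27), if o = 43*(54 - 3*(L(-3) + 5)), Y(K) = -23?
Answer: 2169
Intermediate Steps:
L(s) = 1
o = 1548 (o = 43*(54 - 3*(1 + 5)) = 43*(54 - 3*6) = 43*(54 - 18) = 43*36 = 1548)
o + Y(-22)*(-27) = 1548 - 23*(-27) = 1548 + 621 = 2169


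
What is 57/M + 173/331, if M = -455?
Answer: 59848/150605 ≈ 0.39738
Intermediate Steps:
57/M + 173/331 = 57/(-455) + 173/331 = 57*(-1/455) + 173*(1/331) = -57/455 + 173/331 = 59848/150605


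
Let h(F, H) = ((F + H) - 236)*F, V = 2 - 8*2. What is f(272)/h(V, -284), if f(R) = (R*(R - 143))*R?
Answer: 795328/623 ≈ 1276.6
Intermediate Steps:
V = -14 (V = 2 - 16 = -14)
f(R) = R²*(-143 + R) (f(R) = (R*(-143 + R))*R = R²*(-143 + R))
h(F, H) = F*(-236 + F + H) (h(F, H) = (-236 + F + H)*F = F*(-236 + F + H))
f(272)/h(V, -284) = (272²*(-143 + 272))/((-14*(-236 - 14 - 284))) = (73984*129)/((-14*(-534))) = 9543936/7476 = 9543936*(1/7476) = 795328/623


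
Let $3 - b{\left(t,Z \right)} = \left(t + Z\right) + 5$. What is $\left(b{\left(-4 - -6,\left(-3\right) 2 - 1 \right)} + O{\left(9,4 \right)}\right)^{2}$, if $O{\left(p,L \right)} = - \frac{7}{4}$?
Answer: $\frac{25}{16} \approx 1.5625$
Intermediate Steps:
$b{\left(t,Z \right)} = -2 - Z - t$ ($b{\left(t,Z \right)} = 3 - \left(\left(t + Z\right) + 5\right) = 3 - \left(\left(Z + t\right) + 5\right) = 3 - \left(5 + Z + t\right) = -2 - Z - t$)
$O{\left(p,L \right)} = - \frac{7}{4}$ ($O{\left(p,L \right)} = \left(-7\right) \frac{1}{4} = - \frac{7}{4}$)
$\left(b{\left(-4 - -6,\left(-3\right) 2 - 1 \right)} + O{\left(9,4 \right)}\right)^{2} = \left(\left(-2 - \left(\left(-3\right) 2 - 1\right) - \left(-4 - -6\right)\right) - \frac{7}{4}\right)^{2} = \left(\left(-2 - \left(-6 - 1\right) - \left(-4 + 6\right)\right) - \frac{7}{4}\right)^{2} = \left(\left(-2 - -7 - 2\right) - \frac{7}{4}\right)^{2} = \left(\left(-2 + 7 - 2\right) - \frac{7}{4}\right)^{2} = \left(3 - \frac{7}{4}\right)^{2} = \left(\frac{5}{4}\right)^{2} = \frac{25}{16}$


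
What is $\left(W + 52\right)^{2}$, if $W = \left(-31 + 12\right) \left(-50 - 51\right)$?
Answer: $3884841$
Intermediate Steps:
$W = 1919$ ($W = \left(-19\right) \left(-101\right) = 1919$)
$\left(W + 52\right)^{2} = \left(1919 + 52\right)^{2} = 1971^{2} = 3884841$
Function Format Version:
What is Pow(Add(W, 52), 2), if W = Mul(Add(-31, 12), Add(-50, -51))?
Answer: 3884841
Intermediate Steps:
W = 1919 (W = Mul(-19, -101) = 1919)
Pow(Add(W, 52), 2) = Pow(Add(1919, 52), 2) = Pow(1971, 2) = 3884841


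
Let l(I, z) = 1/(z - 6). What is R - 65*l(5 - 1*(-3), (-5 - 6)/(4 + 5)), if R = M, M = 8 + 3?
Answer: 20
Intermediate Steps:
M = 11
R = 11
l(I, z) = 1/(-6 + z)
R - 65*l(5 - 1*(-3), (-5 - 6)/(4 + 5)) = 11 - 65/(-6 + (-5 - 6)/(4 + 5)) = 11 - 65/(-6 - 11/9) = 11 - 65/(-65/9) = 11 - 65*(-9/65) = 11 + 9 = 20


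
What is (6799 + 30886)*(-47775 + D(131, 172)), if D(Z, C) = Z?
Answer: -1795464140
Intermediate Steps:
(6799 + 30886)*(-47775 + D(131, 172)) = (6799 + 30886)*(-47775 + 131) = 37685*(-47644) = -1795464140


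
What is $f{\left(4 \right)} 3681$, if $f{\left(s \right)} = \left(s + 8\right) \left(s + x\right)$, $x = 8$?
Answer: $530064$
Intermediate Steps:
$f{\left(s \right)} = \left(8 + s\right)^{2}$ ($f{\left(s \right)} = \left(s + 8\right) \left(s + 8\right) = \left(8 + s\right) \left(8 + s\right) = \left(8 + s\right)^{2}$)
$f{\left(4 \right)} 3681 = \left(64 + 4^{2} + 16 \cdot 4\right) 3681 = \left(64 + 16 + 64\right) 3681 = 144 \cdot 3681 = 530064$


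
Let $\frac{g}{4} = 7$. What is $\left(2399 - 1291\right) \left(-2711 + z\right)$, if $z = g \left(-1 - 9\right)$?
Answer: $-3314028$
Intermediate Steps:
$g = 28$ ($g = 4 \cdot 7 = 28$)
$z = -280$ ($z = 28 \left(-1 - 9\right) = 28 \left(-10\right) = -280$)
$\left(2399 - 1291\right) \left(-2711 + z\right) = \left(2399 - 1291\right) \left(-2711 - 280\right) = 1108 \left(-2991\right) = -3314028$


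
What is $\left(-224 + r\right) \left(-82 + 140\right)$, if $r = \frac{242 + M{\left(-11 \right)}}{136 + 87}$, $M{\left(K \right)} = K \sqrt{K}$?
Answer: $- \frac{2883180}{223} - \frac{638 i \sqrt{11}}{223} \approx -12929.0 - 9.4888 i$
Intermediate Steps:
$M{\left(K \right)} = K^{\frac{3}{2}}$
$r = \frac{242}{223} - \frac{11 i \sqrt{11}}{223}$ ($r = \frac{242 + \left(-11\right)^{\frac{3}{2}}}{136 + 87} = \frac{242 - 11 i \sqrt{11}}{223} = \left(242 - 11 i \sqrt{11}\right) \frac{1}{223} = \frac{242}{223} - \frac{11 i \sqrt{11}}{223} \approx 1.0852 - 0.1636 i$)
$\left(-224 + r\right) \left(-82 + 140\right) = \left(-224 + \left(\frac{242}{223} - \frac{11 i \sqrt{11}}{223}\right)\right) \left(-82 + 140\right) = \left(- \frac{49710}{223} - \frac{11 i \sqrt{11}}{223}\right) 58 = - \frac{2883180}{223} - \frac{638 i \sqrt{11}}{223}$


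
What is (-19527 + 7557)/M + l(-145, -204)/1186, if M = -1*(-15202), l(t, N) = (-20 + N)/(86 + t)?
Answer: -208545883/265936187 ≈ -0.78419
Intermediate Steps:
l(t, N) = (-20 + N)/(86 + t)
M = 15202
(-19527 + 7557)/M + l(-145, -204)/1186 = (-19527 + 7557)/15202 + ((-20 - 204)/(86 - 145))/1186 = -11970*1/15202 + (-224/(-59))*(1/1186) = -5985/7601 - 1/59*(-224)*(1/1186) = -5985/7601 + (224/59)*(1/1186) = -5985/7601 + 112/34987 = -208545883/265936187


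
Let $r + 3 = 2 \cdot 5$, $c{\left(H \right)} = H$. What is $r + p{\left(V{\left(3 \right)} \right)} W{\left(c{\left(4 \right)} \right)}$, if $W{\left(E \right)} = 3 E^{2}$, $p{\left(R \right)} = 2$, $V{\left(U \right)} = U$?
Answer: $103$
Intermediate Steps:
$r = 7$ ($r = -3 + 2 \cdot 5 = -3 + 10 = 7$)
$r + p{\left(V{\left(3 \right)} \right)} W{\left(c{\left(4 \right)} \right)} = 7 + 2 \cdot 3 \cdot 4^{2} = 7 + 2 \cdot 3 \cdot 16 = 7 + 2 \cdot 48 = 7 + 96 = 103$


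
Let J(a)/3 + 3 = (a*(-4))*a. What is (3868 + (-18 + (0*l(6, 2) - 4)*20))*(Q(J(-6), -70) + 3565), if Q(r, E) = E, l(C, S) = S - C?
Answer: 13176150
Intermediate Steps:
J(a) = -9 - 12*a**2 (J(a) = -9 + 3*((a*(-4))*a) = -9 + 3*((-4*a)*a) = -9 + 3*(-4*a**2) = -9 - 12*a**2)
(3868 + (-18 + (0*l(6, 2) - 4)*20))*(Q(J(-6), -70) + 3565) = (3868 + (-18 + (0*(2 - 1*6) - 4)*20))*(-70 + 3565) = (3868 + (-18 + (0*(2 - 6) - 4)*20))*3495 = (3868 + (-18 + (0*(-4) - 4)*20))*3495 = (3868 + (-18 + (0 - 4)*20))*3495 = (3868 + (-18 - 4*20))*3495 = (3868 + (-18 - 80))*3495 = (3868 - 98)*3495 = 3770*3495 = 13176150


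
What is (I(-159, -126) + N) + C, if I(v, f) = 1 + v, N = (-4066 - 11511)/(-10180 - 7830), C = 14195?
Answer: 252821947/18010 ≈ 14038.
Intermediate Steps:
N = 15577/18010 (N = -15577/(-18010) = -15577*(-1/18010) = 15577/18010 ≈ 0.86491)
(I(-159, -126) + N) + C = ((1 - 159) + 15577/18010) + 14195 = (-158 + 15577/18010) + 14195 = -2830003/18010 + 14195 = 252821947/18010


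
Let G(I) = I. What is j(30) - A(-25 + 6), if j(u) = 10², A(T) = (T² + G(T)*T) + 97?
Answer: -719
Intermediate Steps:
A(T) = 97 + 2*T² (A(T) = (T² + T*T) + 97 = (T² + T²) + 97 = 2*T² + 97 = 97 + 2*T²)
j(u) = 100
j(30) - A(-25 + 6) = 100 - (97 + 2*(-25 + 6)²) = 100 - (97 + 2*(-19)²) = 100 - (97 + 2*361) = 100 - (97 + 722) = 100 - 1*819 = 100 - 819 = -719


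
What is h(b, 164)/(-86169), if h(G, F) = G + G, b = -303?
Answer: 202/28723 ≈ 0.0070327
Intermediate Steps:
h(G, F) = 2*G
h(b, 164)/(-86169) = (2*(-303))/(-86169) = -606*(-1/86169) = 202/28723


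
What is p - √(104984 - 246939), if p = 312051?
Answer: 312051 - I*√141955 ≈ 3.1205e+5 - 376.77*I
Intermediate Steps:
p - √(104984 - 246939) = 312051 - √(104984 - 246939) = 312051 - √(-141955) = 312051 - I*√141955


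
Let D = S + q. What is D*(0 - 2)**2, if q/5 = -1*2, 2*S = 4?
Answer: -32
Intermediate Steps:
S = 2 (S = (1/2)*4 = 2)
q = -10 (q = 5*(-1*2) = 5*(-2) = -10)
D = -8 (D = 2 - 10 = -8)
D*(0 - 2)**2 = -8*(0 - 2)**2 = -8*(-2)**2 = -8*4 = -32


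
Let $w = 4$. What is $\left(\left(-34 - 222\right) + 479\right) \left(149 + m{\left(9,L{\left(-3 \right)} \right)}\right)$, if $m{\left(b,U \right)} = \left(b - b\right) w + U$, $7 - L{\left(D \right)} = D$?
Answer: $35457$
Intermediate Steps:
$L{\left(D \right)} = 7 - D$
$m{\left(b,U \right)} = U$ ($m{\left(b,U \right)} = \left(b - b\right) 4 + U = 0 \cdot 4 + U = 0 + U = U$)
$\left(\left(-34 - 222\right) + 479\right) \left(149 + m{\left(9,L{\left(-3 \right)} \right)}\right) = \left(\left(-34 - 222\right) + 479\right) \left(149 + \left(7 - -3\right)\right) = \left(-256 + 479\right) \left(149 + \left(7 + 3\right)\right) = 223 \left(149 + 10\right) = 223 \cdot 159 = 35457$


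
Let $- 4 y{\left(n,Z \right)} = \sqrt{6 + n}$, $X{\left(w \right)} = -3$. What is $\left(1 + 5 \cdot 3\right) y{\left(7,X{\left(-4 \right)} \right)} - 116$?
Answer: $-116 - 4 \sqrt{13} \approx -130.42$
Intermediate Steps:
$y{\left(n,Z \right)} = - \frac{\sqrt{6 + n}}{4}$
$\left(1 + 5 \cdot 3\right) y{\left(7,X{\left(-4 \right)} \right)} - 116 = \left(1 + 5 \cdot 3\right) \left(- \frac{\sqrt{6 + 7}}{4}\right) - 116 = \left(1 + 15\right) \left(- \frac{\sqrt{13}}{4}\right) - 116 = 16 \left(- \frac{\sqrt{13}}{4}\right) - 116 = - 4 \sqrt{13} - 116 = -116 - 4 \sqrt{13}$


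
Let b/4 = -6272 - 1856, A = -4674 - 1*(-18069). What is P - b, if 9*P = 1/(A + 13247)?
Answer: 7795662337/239778 ≈ 32512.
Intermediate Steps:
A = 13395 (A = -4674 + 18069 = 13395)
b = -32512 (b = 4*(-6272 - 1856) = 4*(-8128) = -32512)
P = 1/239778 (P = 1/(9*(13395 + 13247)) = (⅑)/26642 = (⅑)*(1/26642) = 1/239778 ≈ 4.1705e-6)
P - b = 1/239778 - 1*(-32512) = 1/239778 + 32512 = 7795662337/239778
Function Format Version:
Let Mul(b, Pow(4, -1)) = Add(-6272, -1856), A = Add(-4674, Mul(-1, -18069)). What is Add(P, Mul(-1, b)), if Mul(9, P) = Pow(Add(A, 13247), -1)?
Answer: Rational(7795662337, 239778) ≈ 32512.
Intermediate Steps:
A = 13395 (A = Add(-4674, 18069) = 13395)
b = -32512 (b = Mul(4, Add(-6272, -1856)) = Mul(4, -8128) = -32512)
P = Rational(1, 239778) (P = Mul(Rational(1, 9), Pow(Add(13395, 13247), -1)) = Mul(Rational(1, 9), Pow(26642, -1)) = Mul(Rational(1, 9), Rational(1, 26642)) = Rational(1, 239778) ≈ 4.1705e-6)
Add(P, Mul(-1, b)) = Add(Rational(1, 239778), Mul(-1, -32512)) = Add(Rational(1, 239778), 32512) = Rational(7795662337, 239778)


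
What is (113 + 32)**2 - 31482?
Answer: -10457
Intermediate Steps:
(113 + 32)**2 - 31482 = 145**2 - 31482 = 21025 - 31482 = -10457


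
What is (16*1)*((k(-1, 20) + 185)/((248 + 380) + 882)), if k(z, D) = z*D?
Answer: 264/151 ≈ 1.7483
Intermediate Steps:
k(z, D) = D*z
(16*1)*((k(-1, 20) + 185)/((248 + 380) + 882)) = (16*1)*((20*(-1) + 185)/((248 + 380) + 882)) = 16*((-20 + 185)/(628 + 882)) = 16*(165/1510) = 16*(165*(1/1510)) = 16*(33/302) = 264/151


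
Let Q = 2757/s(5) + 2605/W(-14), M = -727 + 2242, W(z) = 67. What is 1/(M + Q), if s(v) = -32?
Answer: 2144/3146801 ≈ 0.00068133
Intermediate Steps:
M = 1515
Q = -101359/2144 (Q = 2757/(-32) + 2605/67 = 2757*(-1/32) + 2605*(1/67) = -2757/32 + 2605/67 = -101359/2144 ≈ -47.276)
1/(M + Q) = 1/(1515 - 101359/2144) = 1/(3146801/2144) = 2144/3146801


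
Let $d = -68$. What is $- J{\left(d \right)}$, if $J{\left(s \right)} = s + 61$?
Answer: $7$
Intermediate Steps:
$J{\left(s \right)} = 61 + s$
$- J{\left(d \right)} = - (61 - 68) = \left(-1\right) \left(-7\right) = 7$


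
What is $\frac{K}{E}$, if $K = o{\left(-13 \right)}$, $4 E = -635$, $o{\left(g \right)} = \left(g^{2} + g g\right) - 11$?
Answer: $- \frac{1308}{635} \approx -2.0598$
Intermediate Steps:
$o{\left(g \right)} = -11 + 2 g^{2}$ ($o{\left(g \right)} = \left(g^{2} + g^{2}\right) - 11 = 2 g^{2} - 11 = -11 + 2 g^{2}$)
$E = - \frac{635}{4}$ ($E = \frac{1}{4} \left(-635\right) = - \frac{635}{4} \approx -158.75$)
$K = 327$ ($K = -11 + 2 \left(-13\right)^{2} = -11 + 2 \cdot 169 = -11 + 338 = 327$)
$\frac{K}{E} = \frac{327}{- \frac{635}{4}} = 327 \left(- \frac{4}{635}\right) = - \frac{1308}{635}$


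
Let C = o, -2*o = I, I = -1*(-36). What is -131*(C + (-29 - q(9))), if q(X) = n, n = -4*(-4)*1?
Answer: 8253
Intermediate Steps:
n = 16 (n = 16*1 = 16)
q(X) = 16
I = 36
o = -18 (o = -1/2*36 = -18)
C = -18
-131*(C + (-29 - q(9))) = -131*(-18 + (-29 - 1*16)) = -131*(-18 + (-29 - 16)) = -131*(-18 - 45) = -131*(-63) = 8253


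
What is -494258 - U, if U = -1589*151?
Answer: -254319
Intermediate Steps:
U = -239939
-494258 - U = -494258 - 1*(-239939) = -494258 + 239939 = -254319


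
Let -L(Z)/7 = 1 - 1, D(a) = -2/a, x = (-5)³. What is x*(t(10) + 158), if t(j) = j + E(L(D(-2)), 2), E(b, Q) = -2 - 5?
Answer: -20125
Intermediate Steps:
x = -125
L(Z) = 0 (L(Z) = -7*(1 - 1) = -7*0 = 0)
E(b, Q) = -7
t(j) = -7 + j (t(j) = j - 7 = -7 + j)
x*(t(10) + 158) = -125*((-7 + 10) + 158) = -125*(3 + 158) = -125*161 = -20125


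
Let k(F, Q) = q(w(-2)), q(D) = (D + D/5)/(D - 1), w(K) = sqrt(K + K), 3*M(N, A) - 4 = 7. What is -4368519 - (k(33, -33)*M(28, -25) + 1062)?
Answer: -109239613/25 + 44*I/25 ≈ -4.3696e+6 + 1.76*I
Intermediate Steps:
M(N, A) = 11/3 (M(N, A) = 4/3 + (1/3)*7 = 4/3 + 7/3 = 11/3)
w(K) = sqrt(2)*sqrt(K) (w(K) = sqrt(2*K) = sqrt(2)*sqrt(K))
q(D) = 6*D/(5*(-1 + D)) (q(D) = (D + D*(1/5))/(-1 + D) = (D + D/5)/(-1 + D) = (6*D/5)/(-1 + D) = 6*D/(5*(-1 + D)))
k(F, Q) = 12*I*(-1 - 2*I)/25 (k(F, Q) = 6*(sqrt(2)*sqrt(-2))/(5*(-1 + sqrt(2)*sqrt(-2))) = 6*(sqrt(2)*(I*sqrt(2)))/(5*(-1 + sqrt(2)*(I*sqrt(2)))) = 6*(2*I)/(5*(-1 + 2*I)) = 6*(2*I)*((-1 - 2*I)/5)/5 = 12*I*(-1 - 2*I)/25)
-4368519 - (k(33, -33)*M(28, -25) + 1062) = -4368519 - ((24/25 - 12*I/25)*(11/3) + 1062) = -4368519 - ((88/25 - 44*I/25) + 1062) = -4368519 - (26638/25 - 44*I/25) = -4368519 + (-26638/25 + 44*I/25) = -109239613/25 + 44*I/25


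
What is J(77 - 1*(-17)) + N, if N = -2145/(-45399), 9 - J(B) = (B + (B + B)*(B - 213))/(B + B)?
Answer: 3860345/30266 ≈ 127.55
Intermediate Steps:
J(B) = 9 - (B + 2*B*(-213 + B))/(2*B) (J(B) = 9 - (B + (B + B)*(B - 213))/(B + B) = 9 - (B + (2*B)*(-213 + B))/(2*B) = 9 - (B + 2*B*(-213 + B))*1/(2*B) = 9 - (B + 2*B*(-213 + B))/(2*B))
N = 715/15133 (N = -2145*(-1/45399) = 715/15133 ≈ 0.047248)
J(77 - 1*(-17)) + N = (443/2 - (77 - 1*(-17))) + 715/15133 = (443/2 - (77 + 17)) + 715/15133 = (443/2 - 1*94) + 715/15133 = (443/2 - 94) + 715/15133 = 255/2 + 715/15133 = 3860345/30266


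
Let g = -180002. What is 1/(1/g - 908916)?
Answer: -180002/163606697833 ≈ -1.1002e-6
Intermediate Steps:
1/(1/g - 908916) = 1/(1/(-180002) - 908916) = 1/(-1/180002 - 908916) = 1/(-163606697833/180002) = -180002/163606697833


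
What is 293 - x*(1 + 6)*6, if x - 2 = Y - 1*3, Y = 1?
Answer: 293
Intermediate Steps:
x = 0 (x = 2 + (1 - 1*3) = 2 + (1 - 3) = 2 - 2 = 0)
293 - x*(1 + 6)*6 = 293 - 0*(1 + 6)*6 = 293 - 0*7*6 = 293 - 0*42 = 293 - 1*0 = 293 + 0 = 293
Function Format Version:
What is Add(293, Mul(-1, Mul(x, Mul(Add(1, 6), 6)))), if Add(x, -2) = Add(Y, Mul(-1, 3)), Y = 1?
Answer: 293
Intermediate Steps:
x = 0 (x = Add(2, Add(1, Mul(-1, 3))) = Add(2, Add(1, -3)) = Add(2, -2) = 0)
Add(293, Mul(-1, Mul(x, Mul(Add(1, 6), 6)))) = Add(293, Mul(-1, Mul(0, Mul(Add(1, 6), 6)))) = Add(293, Mul(-1, Mul(0, Mul(7, 6)))) = Add(293, Mul(-1, Mul(0, 42))) = Add(293, Mul(-1, 0)) = Add(293, 0) = 293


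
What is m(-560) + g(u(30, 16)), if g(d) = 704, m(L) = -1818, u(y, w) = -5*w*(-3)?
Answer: -1114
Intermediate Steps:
u(y, w) = 15*w
m(-560) + g(u(30, 16)) = -1818 + 704 = -1114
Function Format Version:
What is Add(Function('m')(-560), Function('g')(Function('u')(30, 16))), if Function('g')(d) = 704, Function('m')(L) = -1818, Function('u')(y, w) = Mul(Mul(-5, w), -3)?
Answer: -1114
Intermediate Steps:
Function('u')(y, w) = Mul(15, w)
Add(Function('m')(-560), Function('g')(Function('u')(30, 16))) = Add(-1818, 704) = -1114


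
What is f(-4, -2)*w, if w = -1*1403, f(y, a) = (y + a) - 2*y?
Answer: -2806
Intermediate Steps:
f(y, a) = a - y (f(y, a) = (a + y) - 2*y = a - y)
w = -1403
f(-4, -2)*w = (-2 - 1*(-4))*(-1403) = (-2 + 4)*(-1403) = 2*(-1403) = -2806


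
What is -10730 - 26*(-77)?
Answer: -8728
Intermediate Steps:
-10730 - 26*(-77) = -10730 - 1*(-2002) = -10730 + 2002 = -8728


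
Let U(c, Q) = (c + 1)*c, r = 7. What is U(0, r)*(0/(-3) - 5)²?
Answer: 0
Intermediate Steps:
U(c, Q) = c*(1 + c) (U(c, Q) = (1 + c)*c = c*(1 + c))
U(0, r)*(0/(-3) - 5)² = (0*(1 + 0))*(0/(-3) - 5)² = (0*1)*(0*(-⅓) - 5)² = 0*(0 - 5)² = 0*(-5)² = 0*25 = 0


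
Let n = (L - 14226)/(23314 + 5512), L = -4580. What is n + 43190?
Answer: 622488067/14413 ≈ 43189.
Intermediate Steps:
n = -9403/14413 (n = (-4580 - 14226)/(23314 + 5512) = -18806/28826 = -18806*1/28826 = -9403/14413 ≈ -0.65240)
n + 43190 = -9403/14413 + 43190 = 622488067/14413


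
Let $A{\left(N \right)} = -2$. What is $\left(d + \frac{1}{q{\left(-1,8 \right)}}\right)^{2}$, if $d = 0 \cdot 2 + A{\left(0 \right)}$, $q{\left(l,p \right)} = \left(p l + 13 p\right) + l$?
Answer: $\frac{35721}{9025} \approx 3.958$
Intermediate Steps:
$q{\left(l,p \right)} = l + 13 p + l p$ ($q{\left(l,p \right)} = \left(l p + 13 p\right) + l = \left(13 p + l p\right) + l = l + 13 p + l p$)
$d = -2$ ($d = 0 \cdot 2 - 2 = 0 - 2 = -2$)
$\left(d + \frac{1}{q{\left(-1,8 \right)}}\right)^{2} = \left(-2 + \frac{1}{-1 + 13 \cdot 8 - 8}\right)^{2} = \left(-2 + \frac{1}{-1 + 104 - 8}\right)^{2} = \left(-2 + \frac{1}{95}\right)^{2} = \left(- \frac{189}{95}\right)^{2} = \frac{35721}{9025}$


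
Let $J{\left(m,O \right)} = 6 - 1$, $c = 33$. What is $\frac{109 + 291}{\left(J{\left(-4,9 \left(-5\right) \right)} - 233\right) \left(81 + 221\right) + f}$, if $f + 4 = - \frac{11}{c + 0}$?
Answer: $- \frac{1200}{206581} \approx -0.0058089$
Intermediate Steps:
$J{\left(m,O \right)} = 5$ ($J{\left(m,O \right)} = 6 - 1 = 5$)
$f = - \frac{13}{3}$ ($f = -4 - \frac{11}{33 + 0} = -4 - \frac{11}{33} = -4 - \frac{1}{3} = - \frac{13}{3} \approx -4.3333$)
$\frac{109 + 291}{\left(J{\left(-4,9 \left(-5\right) \right)} - 233\right) \left(81 + 221\right) + f} = \frac{109 + 291}{\left(5 - 233\right) \left(81 + 221\right) - \frac{13}{3}} = \frac{400}{\left(-228\right) 302 - \frac{13}{3}} = \frac{400}{-68856 - \frac{13}{3}} = \frac{400}{- \frac{206581}{3}} = 400 \left(- \frac{3}{206581}\right) = - \frac{1200}{206581}$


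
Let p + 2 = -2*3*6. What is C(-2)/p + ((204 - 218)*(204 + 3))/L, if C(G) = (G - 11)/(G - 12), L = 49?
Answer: -31477/532 ≈ -59.167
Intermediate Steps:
C(G) = (-11 + G)/(-12 + G)
p = -38 (p = -2 - 2*3*6 = -2 - 6*6 = -2 - 36 = -38)
C(-2)/p + ((204 - 218)*(204 + 3))/L = ((-11 - 2)/(-12 - 2))/(-38) + ((204 - 218)*(204 + 3))/49 = (-13/(-14))*(-1/38) - 14*207*(1/49) = -1/14*(-13)*(-1/38) - 2898*1/49 = (13/14)*(-1/38) - 414/7 = -13/532 - 414/7 = -31477/532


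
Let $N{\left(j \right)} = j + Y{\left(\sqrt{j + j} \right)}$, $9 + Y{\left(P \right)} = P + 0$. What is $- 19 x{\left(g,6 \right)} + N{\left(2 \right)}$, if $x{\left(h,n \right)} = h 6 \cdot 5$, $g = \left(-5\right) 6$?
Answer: $17095$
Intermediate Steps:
$g = -30$
$Y{\left(P \right)} = -9 + P$ ($Y{\left(P \right)} = -9 + \left(P + 0\right) = -9 + P$)
$N{\left(j \right)} = -9 + j + \sqrt{2} \sqrt{j}$ ($N{\left(j \right)} = j + \left(-9 + \sqrt{j + j}\right) = j + \left(-9 + \sqrt{2 j}\right) = j + \left(-9 + \sqrt{2} \sqrt{j}\right) = -9 + j + \sqrt{2} \sqrt{j}$)
$x{\left(h,n \right)} = 30 h$ ($x{\left(h,n \right)} = 6 h 5 = 30 h$)
$- 19 x{\left(g,6 \right)} + N{\left(2 \right)} = - 19 \cdot 30 \left(-30\right) + \left(-9 + 2 + \sqrt{2} \sqrt{2}\right) = \left(-19\right) \left(-900\right) + \left(-9 + 2 + 2\right) = 17100 - 5 = 17095$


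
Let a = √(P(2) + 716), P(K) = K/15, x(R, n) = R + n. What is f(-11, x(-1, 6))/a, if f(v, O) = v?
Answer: -11*√161130/10742 ≈ -0.41105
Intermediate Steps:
P(K) = K/15 (P(K) = K*(1/15) = K/15)
a = √161130/15 (a = √((1/15)*2 + 716) = √(2/15 + 716) = √(10742/15) = √161130/15 ≈ 26.761)
f(-11, x(-1, 6))/a = -11*√161130/10742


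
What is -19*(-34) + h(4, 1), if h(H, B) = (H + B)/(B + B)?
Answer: 1297/2 ≈ 648.50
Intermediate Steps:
h(H, B) = (B + H)/(2*B) (h(H, B) = (B + H)/((2*B)) = (B + H)*(1/(2*B)) = (B + H)/(2*B))
-19*(-34) + h(4, 1) = -19*(-34) + (1/2)*(1 + 4)/1 = 646 + (1/2)*1*5 = 646 + 5/2 = 1297/2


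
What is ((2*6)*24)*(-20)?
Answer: -5760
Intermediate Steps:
((2*6)*24)*(-20) = (12*24)*(-20) = 288*(-20) = -5760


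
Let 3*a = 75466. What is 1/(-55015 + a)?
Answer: -3/89579 ≈ -3.3490e-5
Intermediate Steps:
a = 75466/3 (a = (⅓)*75466 = 75466/3 ≈ 25155.)
1/(-55015 + a) = 1/(-55015 + 75466/3) = 1/(-89579/3) = -3/89579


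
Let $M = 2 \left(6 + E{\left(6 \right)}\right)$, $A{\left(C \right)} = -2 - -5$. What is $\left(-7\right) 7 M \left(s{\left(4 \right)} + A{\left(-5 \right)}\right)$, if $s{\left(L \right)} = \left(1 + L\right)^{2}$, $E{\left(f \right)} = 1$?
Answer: $-19208$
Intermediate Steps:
$A{\left(C \right)} = 3$ ($A{\left(C \right)} = -2 + 5 = 3$)
$M = 14$ ($M = 2 \left(6 + 1\right) = 2 \cdot 7 = 14$)
$\left(-7\right) 7 M \left(s{\left(4 \right)} + A{\left(-5 \right)}\right) = \left(-7\right) 7 \cdot 14 \left(\left(1 + 4\right)^{2} + 3\right) = - 49 \cdot 14 \left(5^{2} + 3\right) = - 49 \cdot 14 \left(25 + 3\right) = - 49 \cdot 14 \cdot 28 = \left(-49\right) 392 = -19208$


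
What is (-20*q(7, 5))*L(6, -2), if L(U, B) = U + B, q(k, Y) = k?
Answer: -560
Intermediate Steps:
L(U, B) = B + U
(-20*q(7, 5))*L(6, -2) = (-20*7)*(-2 + 6) = -140*4 = -560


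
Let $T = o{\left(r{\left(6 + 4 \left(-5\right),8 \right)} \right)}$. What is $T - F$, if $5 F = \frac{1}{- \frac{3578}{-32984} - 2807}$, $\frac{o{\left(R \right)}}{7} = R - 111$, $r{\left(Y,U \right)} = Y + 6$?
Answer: $- \frac{192803060583}{231456275} \approx -833.0$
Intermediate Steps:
$r{\left(Y,U \right)} = 6 + Y$
$o{\left(R \right)} = -777 + 7 R$ ($o{\left(R \right)} = 7 \left(R - 111\right) = 7 \left(-111 + R\right) = -777 + 7 R$)
$F = - \frac{16492}{231456275}$ ($F = \frac{1}{5 \left(- \frac{3578}{-32984} - 2807\right)} = \frac{1}{5 \left(\left(-3578\right) \left(- \frac{1}{32984}\right) - 2807\right)} = \frac{1}{5 \left(\frac{1789}{16492} - 2807\right)} = \frac{1}{5 \left(- \frac{46291255}{16492}\right)} = \frac{1}{5} \left(- \frac{16492}{46291255}\right) = - \frac{16492}{231456275} \approx -7.1253 \cdot 10^{-5}$)
$T = -833$ ($T = -777 + 7 \left(6 + \left(6 + 4 \left(-5\right)\right)\right) = -777 + 7 \left(6 + \left(6 - 20\right)\right) = -777 + 7 \left(6 - 14\right) = -777 + 7 \left(-8\right) = -777 - 56 = -833$)
$T - F = -833 - - \frac{16492}{231456275} = -833 + \frac{16492}{231456275} = - \frac{192803060583}{231456275}$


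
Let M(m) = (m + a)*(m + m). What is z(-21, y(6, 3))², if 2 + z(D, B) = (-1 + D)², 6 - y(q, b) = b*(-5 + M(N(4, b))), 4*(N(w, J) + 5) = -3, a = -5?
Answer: 232324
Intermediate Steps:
N(w, J) = -23/4 (N(w, J) = -5 + (¼)*(-3) = -5 - ¾ = -23/4)
M(m) = 2*m*(-5 + m) (M(m) = (m - 5)*(m + m) = (-5 + m)*(2*m) = 2*m*(-5 + m))
y(q, b) = 6 - 949*b/8 (y(q, b) = 6 - b*(-5 + 2*(-23/4)*(-5 - 23/4)) = 6 - b*(-5 + 2*(-23/4)*(-43/4)) = 6 - b*(-5 + 989/8) = 6 - b*949/8 = 6 - 949*b/8)
z(D, B) = -2 + (-1 + D)²
z(-21, y(6, 3))² = (-2 + (-1 - 21)²)² = (-2 + (-22)²)² = (-2 + 484)² = 482² = 232324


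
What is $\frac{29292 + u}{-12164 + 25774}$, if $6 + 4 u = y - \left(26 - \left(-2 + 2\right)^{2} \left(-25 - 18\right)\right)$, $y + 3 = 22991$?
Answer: $\frac{35031}{13610} \approx 2.5739$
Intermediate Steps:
$y = 22988$ ($y = -3 + 22991 = 22988$)
$u = 5739$ ($u = - \frac{3}{2} + \frac{22988 - \left(26 - \left(-2 + 2\right)^{2} \left(-25 - 18\right)\right)}{4} = - \frac{3}{2} + \frac{22988 - \left(26 - 0^{2} \left(-25 - 18\right)\right)}{4} = - \frac{3}{2} + \frac{22988 + \left(-26 + 0 \left(-43\right)\right)}{4} = - \frac{3}{2} + \frac{22988 + \left(-26 + 0\right)}{4} = - \frac{3}{2} + \frac{22988 - 26}{4} = - \frac{3}{2} + \frac{1}{4} \cdot 22962 = - \frac{3}{2} + \frac{11481}{2} = 5739$)
$\frac{29292 + u}{-12164 + 25774} = \frac{29292 + 5739}{-12164 + 25774} = \frac{35031}{13610}$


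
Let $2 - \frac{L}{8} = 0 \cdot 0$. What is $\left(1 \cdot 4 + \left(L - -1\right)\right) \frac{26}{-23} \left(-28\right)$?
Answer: $\frac{15288}{23} \approx 664.7$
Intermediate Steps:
$L = 16$ ($L = 16 - 8 \cdot 0 \cdot 0 = 16 - 0 = 16 + 0 = 16$)
$\left(1 \cdot 4 + \left(L - -1\right)\right) \frac{26}{-23} \left(-28\right) = \left(1 \cdot 4 + \left(16 - -1\right)\right) \frac{26}{-23} \left(-28\right) = \left(4 + \left(16 + 1\right)\right) 26 \left(- \frac{1}{23}\right) \left(-28\right) = \left(4 + 17\right) \left(- \frac{26}{23}\right) \left(-28\right) = 21 \left(- \frac{26}{23}\right) \left(-28\right) = \left(- \frac{546}{23}\right) \left(-28\right) = \frac{15288}{23}$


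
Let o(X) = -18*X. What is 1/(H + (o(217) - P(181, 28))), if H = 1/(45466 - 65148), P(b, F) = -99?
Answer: -19682/74929375 ≈ -0.00026267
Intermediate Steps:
H = -1/19682 (H = 1/(-19682) = -1/19682 ≈ -5.0808e-5)
1/(H + (o(217) - P(181, 28))) = 1/(-1/19682 + (-18*217 - 1*(-99))) = 1/(-1/19682 + (-3906 + 99)) = 1/(-1/19682 - 3807) = 1/(-74929375/19682) = -19682/74929375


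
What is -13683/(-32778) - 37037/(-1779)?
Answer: 137593427/6479118 ≈ 21.236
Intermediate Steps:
-13683/(-32778) - 37037/(-1779) = -13683*(-1/32778) - 37037*(-1/1779) = 4561/10926 + 37037/1779 = 137593427/6479118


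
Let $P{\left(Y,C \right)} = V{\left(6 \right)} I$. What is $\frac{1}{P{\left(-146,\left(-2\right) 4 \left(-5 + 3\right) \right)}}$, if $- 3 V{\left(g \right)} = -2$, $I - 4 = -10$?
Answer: $- \frac{1}{4} \approx -0.25$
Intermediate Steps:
$I = -6$ ($I = 4 - 10 = -6$)
$V{\left(g \right)} = \frac{2}{3}$ ($V{\left(g \right)} = \left(- \frac{1}{3}\right) \left(-2\right) = \frac{2}{3}$)
$P{\left(Y,C \right)} = -4$ ($P{\left(Y,C \right)} = \frac{2}{3} \left(-6\right) = -4$)
$\frac{1}{P{\left(-146,\left(-2\right) 4 \left(-5 + 3\right) \right)}} = \frac{1}{-4} = - \frac{1}{4}$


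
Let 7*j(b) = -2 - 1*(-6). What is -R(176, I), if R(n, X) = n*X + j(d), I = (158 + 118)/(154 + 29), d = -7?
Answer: -113588/427 ≈ -266.01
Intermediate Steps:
j(b) = 4/7 (j(b) = (-2 - 1*(-6))/7 = (-2 + 6)/7 = (1/7)*4 = 4/7)
I = 92/61 (I = 276/183 = 276*(1/183) = 92/61 ≈ 1.5082)
R(n, X) = 4/7 + X*n (R(n, X) = n*X + 4/7 = X*n + 4/7 = 4/7 + X*n)
-R(176, I) = -(4/7 + (92/61)*176) = -(4/7 + 16192/61) = -1*113588/427 = -113588/427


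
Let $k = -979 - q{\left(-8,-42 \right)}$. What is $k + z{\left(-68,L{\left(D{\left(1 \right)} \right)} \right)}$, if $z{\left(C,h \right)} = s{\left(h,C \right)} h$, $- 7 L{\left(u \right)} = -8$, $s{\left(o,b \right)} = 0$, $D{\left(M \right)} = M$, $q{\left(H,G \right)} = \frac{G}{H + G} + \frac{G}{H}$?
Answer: $- \frac{98509}{100} \approx -985.09$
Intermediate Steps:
$q{\left(H,G \right)} = \frac{G}{H} + \frac{G}{G + H}$ ($q{\left(H,G \right)} = \frac{G}{G + H} + \frac{G}{H} = \frac{G}{H} + \frac{G}{G + H}$)
$L{\left(u \right)} = \frac{8}{7}$ ($L{\left(u \right)} = \left(- \frac{1}{7}\right) \left(-8\right) = \frac{8}{7}$)
$z{\left(C,h \right)} = 0$ ($z{\left(C,h \right)} = 0 h = 0$)
$k = - \frac{98509}{100}$ ($k = -979 - - \frac{42 \left(-42 + 2 \left(-8\right)\right)}{\left(-8\right) \left(-42 - 8\right)} = -979 - \left(-42\right) \left(- \frac{1}{8}\right) \frac{1}{-50} \left(-42 - 16\right) = -979 - \left(-42\right) \left(- \frac{1}{8}\right) \left(- \frac{1}{50}\right) \left(-58\right) = -979 - \frac{609}{100} = - \frac{98509}{100} \approx -985.09$)
$k + z{\left(-68,L{\left(D{\left(1 \right)} \right)} \right)} = - \frac{98509}{100} + 0 = - \frac{98509}{100}$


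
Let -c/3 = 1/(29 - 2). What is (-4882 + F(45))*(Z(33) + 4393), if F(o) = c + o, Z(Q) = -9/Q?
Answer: -2103562880/99 ≈ -2.1248e+7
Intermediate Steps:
c = -⅑ (c = -3/(29 - 2) = -3/27 = -3*1/27 = -⅑ ≈ -0.11111)
F(o) = -⅑ + o
(-4882 + F(45))*(Z(33) + 4393) = (-4882 + (-⅑ + 45))*(-9/33 + 4393) = (-4882 + 404/9)*(-9*1/33 + 4393) = -43534*(-3/11 + 4393)/9 = -43534/9*48320/11 = -2103562880/99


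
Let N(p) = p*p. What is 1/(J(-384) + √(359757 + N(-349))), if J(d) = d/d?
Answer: -1/481557 + √481558/481557 ≈ 0.0014390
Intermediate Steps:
J(d) = 1
N(p) = p²
1/(J(-384) + √(359757 + N(-349))) = 1/(1 + √(359757 + (-349)²)) = 1/(1 + √(359757 + 121801)) = 1/(1 + √481558)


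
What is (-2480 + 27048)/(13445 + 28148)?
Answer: 24568/41593 ≈ 0.59068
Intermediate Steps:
(-2480 + 27048)/(13445 + 28148) = 24568/41593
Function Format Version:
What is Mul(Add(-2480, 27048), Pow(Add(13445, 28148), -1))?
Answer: Rational(24568, 41593) ≈ 0.59068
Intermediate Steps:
Mul(Add(-2480, 27048), Pow(Add(13445, 28148), -1)) = Mul(24568, Pow(41593, -1)) = Mul(24568, Rational(1, 41593)) = Rational(24568, 41593)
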